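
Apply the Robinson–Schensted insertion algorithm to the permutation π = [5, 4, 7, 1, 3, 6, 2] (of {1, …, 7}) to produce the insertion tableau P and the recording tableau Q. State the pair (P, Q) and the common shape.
P = [1, 2, 6] / [3, 7] / [4] / [5];  Q = [1, 3, 6] / [2, 5] / [4] / [7];  common shape = (3, 2, 1, 1)

Row-insert the values π_1, π_2, … into P one at a time, bumping the leftmost entry strictly greater than the inserted value down to the next row. The recording tableau Q records, in position (i, j), the step at which that cell was added to P.
  Insert 5 (step 1): P = [5];  Q = [1]
  Insert 4 (step 2): P = [4] / [5];  Q = [1] / [2]
  Insert 7 (step 3): P = [4, 7] / [5];  Q = [1, 3] / [2]
  Insert 1 (step 4): P = [1, 7] / [4] / [5];  Q = [1, 3] / [2] / [4]
  Insert 3 (step 5): P = [1, 3] / [4, 7] / [5];  Q = [1, 3] / [2, 5] / [4]
  Insert 6 (step 6): P = [1, 3, 6] / [4, 7] / [5];  Q = [1, 3, 6] / [2, 5] / [4]
  Insert 2 (step 7): P = [1, 2, 6] / [3, 7] / [4] / [5];  Q = [1, 3, 6] / [2, 5] / [4] / [7]
Final shape: (3, 2, 1, 1).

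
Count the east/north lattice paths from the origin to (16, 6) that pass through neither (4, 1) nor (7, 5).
Number of paths = 37503

Inclusion–exclusion. Total paths: C(22, 16) = 74613. Through P₁: C(5, 4)·C(17, 12) = 30940. Through P₂: C(12, 7)·C(10, 9) = 7920. Since P₁ is strictly southwest of P₂, a monotone path through both must visit P₁ then P₂; paths through both = C(5, 4)·C(7, 3)·C(10, 9) = 1750. Avoid both = 74613 − 30940 − 7920 + 1750 = 37503.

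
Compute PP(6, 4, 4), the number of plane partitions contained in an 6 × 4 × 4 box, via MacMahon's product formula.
PP(6, 4, 4) = 9343620

Evaluate the triple product over i = 1..6, j = 1..4, k = 1..4. The factors are (2/1) · (3/2) · (4/3) · (5/4) · (3/2) · (4/3) · (5/4) · (6/5) · … (96 factors total). The numerators and denominators telescope so the product is an integer; carrying out the multiplication exactly gives PP(6, 4, 4) = 9343620.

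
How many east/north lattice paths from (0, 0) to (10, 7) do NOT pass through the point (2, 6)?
Number of paths = 19196

Total paths from (0, 0) to (10, 7): C(17, 10) = 19448. Paths through (2, 6): (paths (0, 0) → (2, 6)) × (paths (2, 6) → (10, 7)) = C(8, 2) · C(9, 8) = 28 · 9 = 252. Avoidance count = 19448 − 252 = 19196.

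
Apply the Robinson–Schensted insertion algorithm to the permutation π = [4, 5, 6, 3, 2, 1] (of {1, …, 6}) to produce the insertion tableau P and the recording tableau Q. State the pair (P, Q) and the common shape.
P = [1, 5, 6] / [2] / [3] / [4];  Q = [1, 2, 3] / [4] / [5] / [6];  common shape = (3, 1, 1, 1)

Row-insert the values π_1, π_2, … into P one at a time, bumping the leftmost entry strictly greater than the inserted value down to the next row. The recording tableau Q records, in position (i, j), the step at which that cell was added to P.
  Insert 4 (step 1): P = [4];  Q = [1]
  Insert 5 (step 2): P = [4, 5];  Q = [1, 2]
  Insert 6 (step 3): P = [4, 5, 6];  Q = [1, 2, 3]
  Insert 3 (step 4): P = [3, 5, 6] / [4];  Q = [1, 2, 3] / [4]
  Insert 2 (step 5): P = [2, 5, 6] / [3] / [4];  Q = [1, 2, 3] / [4] / [5]
  Insert 1 (step 6): P = [1, 5, 6] / [2] / [3] / [4];  Q = [1, 2, 3] / [4] / [5] / [6]
Final shape: (3, 1, 1, 1).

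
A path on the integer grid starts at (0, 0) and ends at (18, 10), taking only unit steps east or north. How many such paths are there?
Number of paths = 13123110

A monotone lattice path from (0, 0) to (18, 10) consists of 18 east steps and 10 north steps in some order, so it is determined by which 18 of the 28 steps are east. The count is C(28, 18) = 13123110.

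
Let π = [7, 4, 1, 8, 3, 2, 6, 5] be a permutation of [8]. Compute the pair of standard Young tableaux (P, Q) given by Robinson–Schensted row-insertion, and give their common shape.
P = [1, 2, 5] / [3, 6] / [4, 8] / [7];  Q = [1, 4, 7] / [2, 5] / [3, 8] / [6];  common shape = (3, 2, 2, 1)

Row-insert the values π_1, π_2, … into P one at a time, bumping the leftmost entry strictly greater than the inserted value down to the next row. The recording tableau Q records, in position (i, j), the step at which that cell was added to P.
  Insert 7 (step 1): P = [7];  Q = [1]
  Insert 4 (step 2): P = [4] / [7];  Q = [1] / [2]
  Insert 1 (step 3): P = [1] / [4] / [7];  Q = [1] / [2] / [3]
  Insert 8 (step 4): P = [1, 8] / [4] / [7];  Q = [1, 4] / [2] / [3]
  Insert 3 (step 5): P = [1, 3] / [4, 8] / [7];  Q = [1, 4] / [2, 5] / [3]
  Insert 2 (step 6): P = [1, 2] / [3, 8] / [4] / [7];  Q = [1, 4] / [2, 5] / [3] / [6]
  Insert 6 (step 7): P = [1, 2, 6] / [3, 8] / [4] / [7];  Q = [1, 4, 7] / [2, 5] / [3] / [6]
  Insert 5 (step 8): P = [1, 2, 5] / [3, 6] / [4, 8] / [7];  Q = [1, 4, 7] / [2, 5] / [3, 8] / [6]
Final shape: (3, 2, 2, 1).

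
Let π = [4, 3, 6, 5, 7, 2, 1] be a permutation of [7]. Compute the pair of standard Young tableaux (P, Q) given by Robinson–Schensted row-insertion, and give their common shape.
P = [1, 5, 7] / [2, 6] / [3] / [4];  Q = [1, 3, 5] / [2, 4] / [6] / [7];  common shape = (3, 2, 1, 1)

Row-insert the values π_1, π_2, … into P one at a time, bumping the leftmost entry strictly greater than the inserted value down to the next row. The recording tableau Q records, in position (i, j), the step at which that cell was added to P.
  Insert 4 (step 1): P = [4];  Q = [1]
  Insert 3 (step 2): P = [3] / [4];  Q = [1] / [2]
  Insert 6 (step 3): P = [3, 6] / [4];  Q = [1, 3] / [2]
  Insert 5 (step 4): P = [3, 5] / [4, 6];  Q = [1, 3] / [2, 4]
  Insert 7 (step 5): P = [3, 5, 7] / [4, 6];  Q = [1, 3, 5] / [2, 4]
  Insert 2 (step 6): P = [2, 5, 7] / [3, 6] / [4];  Q = [1, 3, 5] / [2, 4] / [6]
  Insert 1 (step 7): P = [1, 5, 7] / [2, 6] / [3] / [4];  Q = [1, 3, 5] / [2, 4] / [6] / [7]
Final shape: (3, 2, 1, 1).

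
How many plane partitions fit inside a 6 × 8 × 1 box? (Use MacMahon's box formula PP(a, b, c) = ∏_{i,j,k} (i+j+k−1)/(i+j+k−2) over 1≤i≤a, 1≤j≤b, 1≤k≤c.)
PP(6, 8, 1) = 3003

Evaluate the triple product over i = 1..6, j = 1..8, k = 1..1. The factors are (2/1) · (3/2) · (4/3) · (5/4) · (6/5) · (7/6) · (8/7) · (9/8) · … (48 factors total). The numerators and denominators telescope so the product is an integer; carrying out the multiplication exactly gives PP(6, 8, 1) = 3003.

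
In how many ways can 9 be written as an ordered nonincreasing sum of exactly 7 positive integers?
p(9, 7 parts) = 2

Partitions of n into exactly k parts ↔ partitions of n − k into at most k parts (subtract 1 from each part). For n = 9, k = 7, the partitions are: 3+1+1+1+1+1+1, 2+2+1+1+1+1+1. Count = 2.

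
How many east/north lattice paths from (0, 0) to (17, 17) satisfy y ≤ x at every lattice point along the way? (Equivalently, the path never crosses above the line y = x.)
Number of paths = 129644790

By the reflection principle (André's argument), the number of monotone paths to (17, 17) with n ≤ m that never go above y = x is C(34, 17) − C(34, 18) = 2333606220 − 2203961430 = 129644790.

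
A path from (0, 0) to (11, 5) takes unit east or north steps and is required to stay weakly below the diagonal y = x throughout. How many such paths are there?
Number of paths = 2548

By the reflection principle (André's argument), the number of monotone paths to (11, 5) with n ≤ m that never go above y = x is C(16, 11) − C(16, 12) = 4368 − 1820 = 2548.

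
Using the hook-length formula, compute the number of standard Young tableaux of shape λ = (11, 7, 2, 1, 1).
# SYT of shape (11, 7, 2, 1, 1) = 128035908

Hook-length formula: f^λ = n! / Π hook(c), product over all cells c of the Young diagram. For λ = (11, 7, 2, 1, 1), n = 22 boxes. Hook lengths by row (left-to-right, top-to-bottom): [15, 12, 10, 9, 8, 7, 6, 4, 3, 2, 1]; [10, 7, 5, 4, 3, 2, 1]; [4, 1]; [2]; [1]. Product of hooks = 8778792960000. So f^λ = 22! / 8778792960000 = 1124000727777607680000 / 8778792960000 = 128035908.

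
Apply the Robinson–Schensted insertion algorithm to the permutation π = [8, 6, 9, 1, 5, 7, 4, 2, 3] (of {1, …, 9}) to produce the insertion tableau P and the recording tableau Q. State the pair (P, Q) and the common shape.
P = [1, 2, 3] / [4, 7] / [5, 9] / [6] / [8];  Q = [1, 3, 6] / [2, 5] / [4, 9] / [7] / [8];  common shape = (3, 2, 2, 1, 1)

Row-insert the values π_1, π_2, … into P one at a time, bumping the leftmost entry strictly greater than the inserted value down to the next row. The recording tableau Q records, in position (i, j), the step at which that cell was added to P.
  Insert 8 (step 1): P = [8];  Q = [1]
  Insert 6 (step 2): P = [6] / [8];  Q = [1] / [2]
  Insert 9 (step 3): P = [6, 9] / [8];  Q = [1, 3] / [2]
  Insert 1 (step 4): P = [1, 9] / [6] / [8];  Q = [1, 3] / [2] / [4]
  Insert 5 (step 5): P = [1, 5] / [6, 9] / [8];  Q = [1, 3] / [2, 5] / [4]
  Insert 7 (step 6): P = [1, 5, 7] / [6, 9] / [8];  Q = [1, 3, 6] / [2, 5] / [4]
  Insert 4 (step 7): P = [1, 4, 7] / [5, 9] / [6] / [8];  Q = [1, 3, 6] / [2, 5] / [4] / [7]
  Insert 2 (step 8): P = [1, 2, 7] / [4, 9] / [5] / [6] / [8];  Q = [1, 3, 6] / [2, 5] / [4] / [7] / [8]
  Insert 3 (step 9): P = [1, 2, 3] / [4, 7] / [5, 9] / [6] / [8];  Q = [1, 3, 6] / [2, 5] / [4, 9] / [7] / [8]
Final shape: (3, 2, 2, 1, 1).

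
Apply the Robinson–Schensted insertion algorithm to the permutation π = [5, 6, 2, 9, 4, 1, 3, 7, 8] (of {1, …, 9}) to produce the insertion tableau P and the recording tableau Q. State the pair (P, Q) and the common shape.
P = [1, 3, 7, 8] / [2, 4, 9] / [5, 6];  Q = [1, 2, 4, 9] / [3, 5, 8] / [6, 7];  common shape = (4, 3, 2)

Row-insert the values π_1, π_2, … into P one at a time, bumping the leftmost entry strictly greater than the inserted value down to the next row. The recording tableau Q records, in position (i, j), the step at which that cell was added to P.
  Insert 5 (step 1): P = [5];  Q = [1]
  Insert 6 (step 2): P = [5, 6];  Q = [1, 2]
  Insert 2 (step 3): P = [2, 6] / [5];  Q = [1, 2] / [3]
  Insert 9 (step 4): P = [2, 6, 9] / [5];  Q = [1, 2, 4] / [3]
  Insert 4 (step 5): P = [2, 4, 9] / [5, 6];  Q = [1, 2, 4] / [3, 5]
  Insert 1 (step 6): P = [1, 4, 9] / [2, 6] / [5];  Q = [1, 2, 4] / [3, 5] / [6]
  Insert 3 (step 7): P = [1, 3, 9] / [2, 4] / [5, 6];  Q = [1, 2, 4] / [3, 5] / [6, 7]
  Insert 7 (step 8): P = [1, 3, 7] / [2, 4, 9] / [5, 6];  Q = [1, 2, 4] / [3, 5, 8] / [6, 7]
  Insert 8 (step 9): P = [1, 3, 7, 8] / [2, 4, 9] / [5, 6];  Q = [1, 2, 4, 9] / [3, 5, 8] / [6, 7]
Final shape: (4, 3, 2).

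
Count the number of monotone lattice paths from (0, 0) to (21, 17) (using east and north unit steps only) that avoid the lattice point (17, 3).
Number of paths = 28777654980

Total paths from (0, 0) to (21, 17): C(38, 21) = 28781143380. Paths through (17, 3): (paths (0, 0) → (17, 3)) × (paths (17, 3) → (21, 17)) = C(20, 17) · C(18, 4) = 1140 · 3060 = 3488400. Avoidance count = 28781143380 − 3488400 = 28777654980.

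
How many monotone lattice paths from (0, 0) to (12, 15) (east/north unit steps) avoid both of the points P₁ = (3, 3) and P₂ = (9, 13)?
Number of paths = 8132660

Inclusion–exclusion. Total paths: C(27, 12) = 17383860. Through P₁: C(6, 3)·C(21, 9) = 5878600. Through P₂: C(22, 9)·C(5, 3) = 4974200. Since P₁ is strictly southwest of P₂, a monotone path through both must visit P₁ then P₂; paths through both = C(6, 3)·C(16, 6)·C(5, 3) = 1601600. Avoid both = 17383860 − 5878600 − 4974200 + 1601600 = 8132660.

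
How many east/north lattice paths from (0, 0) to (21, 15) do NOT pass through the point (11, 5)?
Number of paths = 4760888352

Total paths from (0, 0) to (21, 15): C(36, 21) = 5567902560. Paths through (11, 5): (paths (0, 0) → (11, 5)) × (paths (11, 5) → (21, 15)) = C(16, 11) · C(20, 10) = 4368 · 184756 = 807014208. Avoidance count = 5567902560 − 807014208 = 4760888352.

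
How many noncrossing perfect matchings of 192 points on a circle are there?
C_96 = 3721443204405954385563870541379246659709506697378694300

These noncrossing handshakes are counted by the Catalan number C_n = (1/(n + 1)) · C(2n, n). For n = 96: C_96 = (1/97) · C(192, 96) = 360979990827377575399695442513786925991822149645733347100/97 = 3721443204405954385563870541379246659709506697378694300.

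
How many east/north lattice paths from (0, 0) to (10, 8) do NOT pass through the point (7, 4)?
Number of paths = 32208

Total paths from (0, 0) to (10, 8): C(18, 10) = 43758. Paths through (7, 4): (paths (0, 0) → (7, 4)) × (paths (7, 4) → (10, 8)) = C(11, 7) · C(7, 3) = 330 · 35 = 11550. Avoidance count = 43758 − 11550 = 32208.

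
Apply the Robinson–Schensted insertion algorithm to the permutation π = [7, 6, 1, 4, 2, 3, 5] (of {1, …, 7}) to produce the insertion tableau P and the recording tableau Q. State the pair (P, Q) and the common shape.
P = [1, 2, 3, 5] / [4] / [6] / [7];  Q = [1, 4, 6, 7] / [2] / [3] / [5];  common shape = (4, 1, 1, 1)

Row-insert the values π_1, π_2, … into P one at a time, bumping the leftmost entry strictly greater than the inserted value down to the next row. The recording tableau Q records, in position (i, j), the step at which that cell was added to P.
  Insert 7 (step 1): P = [7];  Q = [1]
  Insert 6 (step 2): P = [6] / [7];  Q = [1] / [2]
  Insert 1 (step 3): P = [1] / [6] / [7];  Q = [1] / [2] / [3]
  Insert 4 (step 4): P = [1, 4] / [6] / [7];  Q = [1, 4] / [2] / [3]
  Insert 2 (step 5): P = [1, 2] / [4] / [6] / [7];  Q = [1, 4] / [2] / [3] / [5]
  Insert 3 (step 6): P = [1, 2, 3] / [4] / [6] / [7];  Q = [1, 4, 6] / [2] / [3] / [5]
  Insert 5 (step 7): P = [1, 2, 3, 5] / [4] / [6] / [7];  Q = [1, 4, 6, 7] / [2] / [3] / [5]
Final shape: (4, 1, 1, 1).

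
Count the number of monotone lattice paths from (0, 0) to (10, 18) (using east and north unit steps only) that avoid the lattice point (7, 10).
Number of paths = 9914190

Total paths from (0, 0) to (10, 18): C(28, 10) = 13123110. Paths through (7, 10): (paths (0, 0) → (7, 10)) × (paths (7, 10) → (10, 18)) = C(17, 7) · C(11, 3) = 19448 · 165 = 3208920. Avoidance count = 13123110 − 3208920 = 9914190.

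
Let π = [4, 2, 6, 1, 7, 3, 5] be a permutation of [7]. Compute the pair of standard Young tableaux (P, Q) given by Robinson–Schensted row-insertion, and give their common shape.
P = [1, 3, 5] / [2, 6, 7] / [4];  Q = [1, 3, 5] / [2, 6, 7] / [4];  common shape = (3, 3, 1)

Row-insert the values π_1, π_2, … into P one at a time, bumping the leftmost entry strictly greater than the inserted value down to the next row. The recording tableau Q records, in position (i, j), the step at which that cell was added to P.
  Insert 4 (step 1): P = [4];  Q = [1]
  Insert 2 (step 2): P = [2] / [4];  Q = [1] / [2]
  Insert 6 (step 3): P = [2, 6] / [4];  Q = [1, 3] / [2]
  Insert 1 (step 4): P = [1, 6] / [2] / [4];  Q = [1, 3] / [2] / [4]
  Insert 7 (step 5): P = [1, 6, 7] / [2] / [4];  Q = [1, 3, 5] / [2] / [4]
  Insert 3 (step 6): P = [1, 3, 7] / [2, 6] / [4];  Q = [1, 3, 5] / [2, 6] / [4]
  Insert 5 (step 7): P = [1, 3, 5] / [2, 6, 7] / [4];  Q = [1, 3, 5] / [2, 6, 7] / [4]
Final shape: (3, 3, 1).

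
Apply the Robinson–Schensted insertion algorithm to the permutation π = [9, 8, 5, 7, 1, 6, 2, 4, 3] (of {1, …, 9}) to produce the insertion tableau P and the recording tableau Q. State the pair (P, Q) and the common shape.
P = [1, 2, 3] / [4, 6] / [5] / [7] / [8] / [9];  Q = [1, 4, 8] / [2, 6] / [3] / [5] / [7] / [9];  common shape = (3, 2, 1, 1, 1, 1)

Row-insert the values π_1, π_2, … into P one at a time, bumping the leftmost entry strictly greater than the inserted value down to the next row. The recording tableau Q records, in position (i, j), the step at which that cell was added to P.
  Insert 9 (step 1): P = [9];  Q = [1]
  Insert 8 (step 2): P = [8] / [9];  Q = [1] / [2]
  Insert 5 (step 3): P = [5] / [8] / [9];  Q = [1] / [2] / [3]
  Insert 7 (step 4): P = [5, 7] / [8] / [9];  Q = [1, 4] / [2] / [3]
  Insert 1 (step 5): P = [1, 7] / [5] / [8] / [9];  Q = [1, 4] / [2] / [3] / [5]
  Insert 6 (step 6): P = [1, 6] / [5, 7] / [8] / [9];  Q = [1, 4] / [2, 6] / [3] / [5]
  Insert 2 (step 7): P = [1, 2] / [5, 6] / [7] / [8] / [9];  Q = [1, 4] / [2, 6] / [3] / [5] / [7]
  Insert 4 (step 8): P = [1, 2, 4] / [5, 6] / [7] / [8] / [9];  Q = [1, 4, 8] / [2, 6] / [3] / [5] / [7]
  Insert 3 (step 9): P = [1, 2, 3] / [4, 6] / [5] / [7] / [8] / [9];  Q = [1, 4, 8] / [2, 6] / [3] / [5] / [7] / [9]
Final shape: (3, 2, 1, 1, 1, 1).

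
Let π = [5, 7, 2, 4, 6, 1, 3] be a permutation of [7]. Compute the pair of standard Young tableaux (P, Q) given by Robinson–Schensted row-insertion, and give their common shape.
P = [1, 3, 6] / [2, 4] / [5, 7];  Q = [1, 2, 5] / [3, 4] / [6, 7];  common shape = (3, 2, 2)

Row-insert the values π_1, π_2, … into P one at a time, bumping the leftmost entry strictly greater than the inserted value down to the next row. The recording tableau Q records, in position (i, j), the step at which that cell was added to P.
  Insert 5 (step 1): P = [5];  Q = [1]
  Insert 7 (step 2): P = [5, 7];  Q = [1, 2]
  Insert 2 (step 3): P = [2, 7] / [5];  Q = [1, 2] / [3]
  Insert 4 (step 4): P = [2, 4] / [5, 7];  Q = [1, 2] / [3, 4]
  Insert 6 (step 5): P = [2, 4, 6] / [5, 7];  Q = [1, 2, 5] / [3, 4]
  Insert 1 (step 6): P = [1, 4, 6] / [2, 7] / [5];  Q = [1, 2, 5] / [3, 4] / [6]
  Insert 3 (step 7): P = [1, 3, 6] / [2, 4] / [5, 7];  Q = [1, 2, 5] / [3, 4] / [6, 7]
Final shape: (3, 2, 2).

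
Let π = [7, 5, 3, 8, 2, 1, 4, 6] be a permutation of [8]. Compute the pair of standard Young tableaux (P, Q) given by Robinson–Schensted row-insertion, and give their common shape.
P = [1, 4, 6] / [2, 8] / [3] / [5] / [7];  Q = [1, 4, 8] / [2, 7] / [3] / [5] / [6];  common shape = (3, 2, 1, 1, 1)

Row-insert the values π_1, π_2, … into P one at a time, bumping the leftmost entry strictly greater than the inserted value down to the next row. The recording tableau Q records, in position (i, j), the step at which that cell was added to P.
  Insert 7 (step 1): P = [7];  Q = [1]
  Insert 5 (step 2): P = [5] / [7];  Q = [1] / [2]
  Insert 3 (step 3): P = [3] / [5] / [7];  Q = [1] / [2] / [3]
  Insert 8 (step 4): P = [3, 8] / [5] / [7];  Q = [1, 4] / [2] / [3]
  Insert 2 (step 5): P = [2, 8] / [3] / [5] / [7];  Q = [1, 4] / [2] / [3] / [5]
  Insert 1 (step 6): P = [1, 8] / [2] / [3] / [5] / [7];  Q = [1, 4] / [2] / [3] / [5] / [6]
  Insert 4 (step 7): P = [1, 4] / [2, 8] / [3] / [5] / [7];  Q = [1, 4] / [2, 7] / [3] / [5] / [6]
  Insert 6 (step 8): P = [1, 4, 6] / [2, 8] / [3] / [5] / [7];  Q = [1, 4, 8] / [2, 7] / [3] / [5] / [6]
Final shape: (3, 2, 1, 1, 1).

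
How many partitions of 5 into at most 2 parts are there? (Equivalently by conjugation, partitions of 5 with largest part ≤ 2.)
p(5, parts ≤ 2) = 3

Partitions of 5 with all parts ≤ 2: 2+2+1, 2+1+1+1, 1+1+1+1+1. Count = 3.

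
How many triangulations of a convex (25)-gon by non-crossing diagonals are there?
C_23 = 343059613650

These polygon triangulations are counted by the Catalan number C_n = (1/(n + 1)) · C(2n, n). For n = 23: C_23 = (1/24) · C(46, 23) = 8233430727600/24 = 343059613650.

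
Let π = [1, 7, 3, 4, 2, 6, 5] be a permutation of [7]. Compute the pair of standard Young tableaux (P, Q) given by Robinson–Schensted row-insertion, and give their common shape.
P = [1, 2, 4, 5] / [3, 6] / [7];  Q = [1, 2, 4, 6] / [3, 7] / [5];  common shape = (4, 2, 1)

Row-insert the values π_1, π_2, … into P one at a time, bumping the leftmost entry strictly greater than the inserted value down to the next row. The recording tableau Q records, in position (i, j), the step at which that cell was added to P.
  Insert 1 (step 1): P = [1];  Q = [1]
  Insert 7 (step 2): P = [1, 7];  Q = [1, 2]
  Insert 3 (step 3): P = [1, 3] / [7];  Q = [1, 2] / [3]
  Insert 4 (step 4): P = [1, 3, 4] / [7];  Q = [1, 2, 4] / [3]
  Insert 2 (step 5): P = [1, 2, 4] / [3] / [7];  Q = [1, 2, 4] / [3] / [5]
  Insert 6 (step 6): P = [1, 2, 4, 6] / [3] / [7];  Q = [1, 2, 4, 6] / [3] / [5]
  Insert 5 (step 7): P = [1, 2, 4, 5] / [3, 6] / [7];  Q = [1, 2, 4, 6] / [3, 7] / [5]
Final shape: (4, 2, 1).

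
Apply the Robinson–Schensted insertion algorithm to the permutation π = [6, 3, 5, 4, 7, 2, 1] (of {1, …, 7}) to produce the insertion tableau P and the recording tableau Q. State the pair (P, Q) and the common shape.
P = [1, 4, 7] / [2] / [3] / [5] / [6];  Q = [1, 3, 5] / [2] / [4] / [6] / [7];  common shape = (3, 1, 1, 1, 1)

Row-insert the values π_1, π_2, … into P one at a time, bumping the leftmost entry strictly greater than the inserted value down to the next row. The recording tableau Q records, in position (i, j), the step at which that cell was added to P.
  Insert 6 (step 1): P = [6];  Q = [1]
  Insert 3 (step 2): P = [3] / [6];  Q = [1] / [2]
  Insert 5 (step 3): P = [3, 5] / [6];  Q = [1, 3] / [2]
  Insert 4 (step 4): P = [3, 4] / [5] / [6];  Q = [1, 3] / [2] / [4]
  Insert 7 (step 5): P = [3, 4, 7] / [5] / [6];  Q = [1, 3, 5] / [2] / [4]
  Insert 2 (step 6): P = [2, 4, 7] / [3] / [5] / [6];  Q = [1, 3, 5] / [2] / [4] / [6]
  Insert 1 (step 7): P = [1, 4, 7] / [2] / [3] / [5] / [6];  Q = [1, 3, 5] / [2] / [4] / [6] / [7]
Final shape: (3, 1, 1, 1, 1).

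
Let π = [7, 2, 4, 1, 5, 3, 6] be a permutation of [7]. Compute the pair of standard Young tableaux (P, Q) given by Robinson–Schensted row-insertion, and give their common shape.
P = [1, 3, 5, 6] / [2, 4] / [7];  Q = [1, 3, 5, 7] / [2, 6] / [4];  common shape = (4, 2, 1)

Row-insert the values π_1, π_2, … into P one at a time, bumping the leftmost entry strictly greater than the inserted value down to the next row. The recording tableau Q records, in position (i, j), the step at which that cell was added to P.
  Insert 7 (step 1): P = [7];  Q = [1]
  Insert 2 (step 2): P = [2] / [7];  Q = [1] / [2]
  Insert 4 (step 3): P = [2, 4] / [7];  Q = [1, 3] / [2]
  Insert 1 (step 4): P = [1, 4] / [2] / [7];  Q = [1, 3] / [2] / [4]
  Insert 5 (step 5): P = [1, 4, 5] / [2] / [7];  Q = [1, 3, 5] / [2] / [4]
  Insert 3 (step 6): P = [1, 3, 5] / [2, 4] / [7];  Q = [1, 3, 5] / [2, 6] / [4]
  Insert 6 (step 7): P = [1, 3, 5, 6] / [2, 4] / [7];  Q = [1, 3, 5, 7] / [2, 6] / [4]
Final shape: (4, 2, 1).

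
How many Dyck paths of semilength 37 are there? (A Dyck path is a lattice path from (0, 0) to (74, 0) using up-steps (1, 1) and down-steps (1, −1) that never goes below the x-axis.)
C_37 = 45950804324621742364

These Dyck paths are counted by the Catalan number C_n = (1/(n + 1)) · C(2n, n). For n = 37: C_37 = (1/38) · C(74, 37) = 1746130564335626209832/38 = 45950804324621742364.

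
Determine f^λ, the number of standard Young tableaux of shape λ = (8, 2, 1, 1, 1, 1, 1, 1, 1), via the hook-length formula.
# SYT of shape (8, 2, 1, 1, 1, 1, 1, 1, 1) = 85085

Hook-length formula: f^λ = n! / Π hook(c), product over all cells c of the Young diagram. For λ = (8, 2, 1, 1, 1, 1, 1, 1, 1), n = 17 boxes. Hook lengths by row (left-to-right, top-to-bottom): [16, 8, 6, 5, 4, 3, 2, 1]; [9, 1]; [7]; [6]; [5]; [4]; [3]; [2]; [1]. Product of hooks = 4180377600. So f^λ = 17! / 4180377600 = 355687428096000 / 4180377600 = 85085.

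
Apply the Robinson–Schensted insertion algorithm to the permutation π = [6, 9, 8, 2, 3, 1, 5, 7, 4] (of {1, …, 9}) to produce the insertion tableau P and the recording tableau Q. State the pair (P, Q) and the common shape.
P = [1, 3, 4, 7] / [2, 5] / [6, 8] / [9];  Q = [1, 2, 7, 8] / [3, 5] / [4, 9] / [6];  common shape = (4, 2, 2, 1)

Row-insert the values π_1, π_2, … into P one at a time, bumping the leftmost entry strictly greater than the inserted value down to the next row. The recording tableau Q records, in position (i, j), the step at which that cell was added to P.
  Insert 6 (step 1): P = [6];  Q = [1]
  Insert 9 (step 2): P = [6, 9];  Q = [1, 2]
  Insert 8 (step 3): P = [6, 8] / [9];  Q = [1, 2] / [3]
  Insert 2 (step 4): P = [2, 8] / [6] / [9];  Q = [1, 2] / [3] / [4]
  Insert 3 (step 5): P = [2, 3] / [6, 8] / [9];  Q = [1, 2] / [3, 5] / [4]
  Insert 1 (step 6): P = [1, 3] / [2, 8] / [6] / [9];  Q = [1, 2] / [3, 5] / [4] / [6]
  Insert 5 (step 7): P = [1, 3, 5] / [2, 8] / [6] / [9];  Q = [1, 2, 7] / [3, 5] / [4] / [6]
  Insert 7 (step 8): P = [1, 3, 5, 7] / [2, 8] / [6] / [9];  Q = [1, 2, 7, 8] / [3, 5] / [4] / [6]
  Insert 4 (step 9): P = [1, 3, 4, 7] / [2, 5] / [6, 8] / [9];  Q = [1, 2, 7, 8] / [3, 5] / [4, 9] / [6]
Final shape: (4, 2, 2, 1).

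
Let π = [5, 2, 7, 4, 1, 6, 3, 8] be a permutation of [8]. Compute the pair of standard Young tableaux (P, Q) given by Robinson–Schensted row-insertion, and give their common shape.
P = [1, 3, 6, 8] / [2, 4] / [5, 7];  Q = [1, 3, 6, 8] / [2, 4] / [5, 7];  common shape = (4, 2, 2)

Row-insert the values π_1, π_2, … into P one at a time, bumping the leftmost entry strictly greater than the inserted value down to the next row. The recording tableau Q records, in position (i, j), the step at which that cell was added to P.
  Insert 5 (step 1): P = [5];  Q = [1]
  Insert 2 (step 2): P = [2] / [5];  Q = [1] / [2]
  Insert 7 (step 3): P = [2, 7] / [5];  Q = [1, 3] / [2]
  Insert 4 (step 4): P = [2, 4] / [5, 7];  Q = [1, 3] / [2, 4]
  Insert 1 (step 5): P = [1, 4] / [2, 7] / [5];  Q = [1, 3] / [2, 4] / [5]
  Insert 6 (step 6): P = [1, 4, 6] / [2, 7] / [5];  Q = [1, 3, 6] / [2, 4] / [5]
  Insert 3 (step 7): P = [1, 3, 6] / [2, 4] / [5, 7];  Q = [1, 3, 6] / [2, 4] / [5, 7]
  Insert 8 (step 8): P = [1, 3, 6, 8] / [2, 4] / [5, 7];  Q = [1, 3, 6, 8] / [2, 4] / [5, 7]
Final shape: (4, 2, 2).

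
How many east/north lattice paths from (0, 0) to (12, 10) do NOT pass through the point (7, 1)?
Number of paths = 630630

Total paths from (0, 0) to (12, 10): C(22, 12) = 646646. Paths through (7, 1): (paths (0, 0) → (7, 1)) × (paths (7, 1) → (12, 10)) = C(8, 7) · C(14, 5) = 8 · 2002 = 16016. Avoidance count = 646646 − 16016 = 630630.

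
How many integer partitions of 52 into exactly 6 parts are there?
p(52, 6 parts) = 6510

Partitions of n into exactly k parts are in bijection with partitions of n − k into at most k parts (subtract 1 from each part). So p(52, exactly 6) = p(46, parts ≤ 6). Computing via the recurrence p(m, j) = p(m, j−1) + p(m−j, j) gives 6510.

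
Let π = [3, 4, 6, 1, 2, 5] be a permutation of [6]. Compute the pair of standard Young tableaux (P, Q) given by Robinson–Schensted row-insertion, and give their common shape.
P = [1, 2, 5] / [3, 4, 6];  Q = [1, 2, 3] / [4, 5, 6];  common shape = (3, 3)

Row-insert the values π_1, π_2, … into P one at a time, bumping the leftmost entry strictly greater than the inserted value down to the next row. The recording tableau Q records, in position (i, j), the step at which that cell was added to P.
  Insert 3 (step 1): P = [3];  Q = [1]
  Insert 4 (step 2): P = [3, 4];  Q = [1, 2]
  Insert 6 (step 3): P = [3, 4, 6];  Q = [1, 2, 3]
  Insert 1 (step 4): P = [1, 4, 6] / [3];  Q = [1, 2, 3] / [4]
  Insert 2 (step 5): P = [1, 2, 6] / [3, 4];  Q = [1, 2, 3] / [4, 5]
  Insert 5 (step 6): P = [1, 2, 5] / [3, 4, 6];  Q = [1, 2, 3] / [4, 5, 6]
Final shape: (3, 3).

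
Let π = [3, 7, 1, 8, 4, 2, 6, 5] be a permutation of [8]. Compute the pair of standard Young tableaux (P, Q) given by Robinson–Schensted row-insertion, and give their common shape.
P = [1, 2, 5] / [3, 4, 6] / [7, 8];  Q = [1, 2, 4] / [3, 5, 7] / [6, 8];  common shape = (3, 3, 2)

Row-insert the values π_1, π_2, … into P one at a time, bumping the leftmost entry strictly greater than the inserted value down to the next row. The recording tableau Q records, in position (i, j), the step at which that cell was added to P.
  Insert 3 (step 1): P = [3];  Q = [1]
  Insert 7 (step 2): P = [3, 7];  Q = [1, 2]
  Insert 1 (step 3): P = [1, 7] / [3];  Q = [1, 2] / [3]
  Insert 8 (step 4): P = [1, 7, 8] / [3];  Q = [1, 2, 4] / [3]
  Insert 4 (step 5): P = [1, 4, 8] / [3, 7];  Q = [1, 2, 4] / [3, 5]
  Insert 2 (step 6): P = [1, 2, 8] / [3, 4] / [7];  Q = [1, 2, 4] / [3, 5] / [6]
  Insert 6 (step 7): P = [1, 2, 6] / [3, 4, 8] / [7];  Q = [1, 2, 4] / [3, 5, 7] / [6]
  Insert 5 (step 8): P = [1, 2, 5] / [3, 4, 6] / [7, 8];  Q = [1, 2, 4] / [3, 5, 7] / [6, 8]
Final shape: (3, 3, 2).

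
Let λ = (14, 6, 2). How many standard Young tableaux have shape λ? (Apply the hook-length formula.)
# SYT of shape (14, 6, 2) = 3357585

Hook-length formula: f^λ = n! / Π hook(c), product over all cells c of the Young diagram. For λ = (14, 6, 2), n = 22 boxes. Hook lengths by row (left-to-right, top-to-bottom): [16, 15, 13, 12, 11, 10, 8, 7, 6, 5, 4, 3, 2, 1]; [7, 6, 4, 3, 2, 1]; [2, 1]. Product of hooks = 334764638208000. So f^λ = 22! / 334764638208000 = 1124000727777607680000 / 334764638208000 = 3357585.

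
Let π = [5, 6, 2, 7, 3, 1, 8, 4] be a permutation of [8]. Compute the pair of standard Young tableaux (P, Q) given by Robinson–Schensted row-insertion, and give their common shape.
P = [1, 3, 4, 8] / [2, 6, 7] / [5];  Q = [1, 2, 4, 7] / [3, 5, 8] / [6];  common shape = (4, 3, 1)

Row-insert the values π_1, π_2, … into P one at a time, bumping the leftmost entry strictly greater than the inserted value down to the next row. The recording tableau Q records, in position (i, j), the step at which that cell was added to P.
  Insert 5 (step 1): P = [5];  Q = [1]
  Insert 6 (step 2): P = [5, 6];  Q = [1, 2]
  Insert 2 (step 3): P = [2, 6] / [5];  Q = [1, 2] / [3]
  Insert 7 (step 4): P = [2, 6, 7] / [5];  Q = [1, 2, 4] / [3]
  Insert 3 (step 5): P = [2, 3, 7] / [5, 6];  Q = [1, 2, 4] / [3, 5]
  Insert 1 (step 6): P = [1, 3, 7] / [2, 6] / [5];  Q = [1, 2, 4] / [3, 5] / [6]
  Insert 8 (step 7): P = [1, 3, 7, 8] / [2, 6] / [5];  Q = [1, 2, 4, 7] / [3, 5] / [6]
  Insert 4 (step 8): P = [1, 3, 4, 8] / [2, 6, 7] / [5];  Q = [1, 2, 4, 7] / [3, 5, 8] / [6]
Final shape: (4, 3, 1).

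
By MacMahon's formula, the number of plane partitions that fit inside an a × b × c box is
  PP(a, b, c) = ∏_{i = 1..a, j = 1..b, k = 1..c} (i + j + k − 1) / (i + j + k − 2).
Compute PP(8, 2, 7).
PP(8, 2, 7) = 9202050

Evaluate the triple product over i = 1..8, j = 1..2, k = 1..7. The factors are (2/1) · (3/2) · (4/3) · (5/4) · (6/5) · (7/6) · (8/7) · (3/2) · … (112 factors total). The numerators and denominators telescope so the product is an integer; carrying out the multiplication exactly gives PP(8, 2, 7) = 9202050.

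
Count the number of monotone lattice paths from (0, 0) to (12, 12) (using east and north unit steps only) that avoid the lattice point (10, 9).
Number of paths = 1780376

Total paths from (0, 0) to (12, 12): C(24, 12) = 2704156. Paths through (10, 9): (paths (0, 0) → (10, 9)) × (paths (10, 9) → (12, 12)) = C(19, 10) · C(5, 2) = 92378 · 10 = 923780. Avoidance count = 2704156 − 923780 = 1780376.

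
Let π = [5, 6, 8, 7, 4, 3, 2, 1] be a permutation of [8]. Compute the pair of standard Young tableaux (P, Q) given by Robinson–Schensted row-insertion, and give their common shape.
P = [1, 6, 7] / [2] / [3] / [4] / [5] / [8];  Q = [1, 2, 3] / [4] / [5] / [6] / [7] / [8];  common shape = (3, 1, 1, 1, 1, 1)

Row-insert the values π_1, π_2, … into P one at a time, bumping the leftmost entry strictly greater than the inserted value down to the next row. The recording tableau Q records, in position (i, j), the step at which that cell was added to P.
  Insert 5 (step 1): P = [5];  Q = [1]
  Insert 6 (step 2): P = [5, 6];  Q = [1, 2]
  Insert 8 (step 3): P = [5, 6, 8];  Q = [1, 2, 3]
  Insert 7 (step 4): P = [5, 6, 7] / [8];  Q = [1, 2, 3] / [4]
  Insert 4 (step 5): P = [4, 6, 7] / [5] / [8];  Q = [1, 2, 3] / [4] / [5]
  Insert 3 (step 6): P = [3, 6, 7] / [4] / [5] / [8];  Q = [1, 2, 3] / [4] / [5] / [6]
  Insert 2 (step 7): P = [2, 6, 7] / [3] / [4] / [5] / [8];  Q = [1, 2, 3] / [4] / [5] / [6] / [7]
  Insert 1 (step 8): P = [1, 6, 7] / [2] / [3] / [4] / [5] / [8];  Q = [1, 2, 3] / [4] / [5] / [6] / [7] / [8]
Final shape: (3, 1, 1, 1, 1, 1).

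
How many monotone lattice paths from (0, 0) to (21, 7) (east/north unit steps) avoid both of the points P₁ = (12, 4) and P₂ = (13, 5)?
Number of paths = 561880

Inclusion–exclusion. Total paths: C(28, 21) = 1184040. Through P₁: C(16, 12)·C(12, 9) = 400400. Through P₂: C(18, 13)·C(10, 8) = 385560. Since P₁ is strictly southwest of P₂, a monotone path through both must visit P₁ then P₂; paths through both = C(16, 12)·C(2, 1)·C(10, 8) = 163800. Avoid both = 1184040 − 400400 − 385560 + 163800 = 561880.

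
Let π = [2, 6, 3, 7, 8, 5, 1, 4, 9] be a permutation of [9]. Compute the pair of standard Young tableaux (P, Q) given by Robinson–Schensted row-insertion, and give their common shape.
P = [1, 3, 4, 8, 9] / [2, 5] / [6, 7];  Q = [1, 2, 4, 5, 9] / [3, 6] / [7, 8];  common shape = (5, 2, 2)

Row-insert the values π_1, π_2, … into P one at a time, bumping the leftmost entry strictly greater than the inserted value down to the next row. The recording tableau Q records, in position (i, j), the step at which that cell was added to P.
  Insert 2 (step 1): P = [2];  Q = [1]
  Insert 6 (step 2): P = [2, 6];  Q = [1, 2]
  Insert 3 (step 3): P = [2, 3] / [6];  Q = [1, 2] / [3]
  Insert 7 (step 4): P = [2, 3, 7] / [6];  Q = [1, 2, 4] / [3]
  Insert 8 (step 5): P = [2, 3, 7, 8] / [6];  Q = [1, 2, 4, 5] / [3]
  Insert 5 (step 6): P = [2, 3, 5, 8] / [6, 7];  Q = [1, 2, 4, 5] / [3, 6]
  Insert 1 (step 7): P = [1, 3, 5, 8] / [2, 7] / [6];  Q = [1, 2, 4, 5] / [3, 6] / [7]
  Insert 4 (step 8): P = [1, 3, 4, 8] / [2, 5] / [6, 7];  Q = [1, 2, 4, 5] / [3, 6] / [7, 8]
  Insert 9 (step 9): P = [1, 3, 4, 8, 9] / [2, 5] / [6, 7];  Q = [1, 2, 4, 5, 9] / [3, 6] / [7, 8]
Final shape: (5, 2, 2).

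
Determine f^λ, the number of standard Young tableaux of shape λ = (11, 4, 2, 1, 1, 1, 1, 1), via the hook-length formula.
# SYT of shape (11, 4, 2, 1, 1, 1, 1, 1) = 170714544

Hook-length formula: f^λ = n! / Π hook(c), product over all cells c of the Young diagram. For λ = (11, 4, 2, 1, 1, 1, 1, 1), n = 22 boxes. Hook lengths by row (left-to-right, top-to-bottom): [18, 12, 10, 9, 7, 6, 5, 4, 3, 2, 1]; [10, 4, 2, 1]; [7, 1]; [5]; [4]; [3]; [2]; [1]. Product of hooks = 6584094720000. So f^λ = 22! / 6584094720000 = 1124000727777607680000 / 6584094720000 = 170714544.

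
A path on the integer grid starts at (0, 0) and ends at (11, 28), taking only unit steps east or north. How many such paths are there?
Number of paths = 1676056044

A monotone lattice path from (0, 0) to (11, 28) consists of 11 east steps and 28 north steps in some order, so it is determined by which 11 of the 39 steps are east. The count is C(39, 11) = 1676056044.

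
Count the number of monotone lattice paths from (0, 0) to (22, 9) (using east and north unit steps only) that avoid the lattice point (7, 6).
Number of paths = 18759819

Total paths from (0, 0) to (22, 9): C(31, 22) = 20160075. Paths through (7, 6): (paths (0, 0) → (7, 6)) × (paths (7, 6) → (22, 9)) = C(13, 7) · C(18, 15) = 1716 · 816 = 1400256. Avoidance count = 20160075 − 1400256 = 18759819.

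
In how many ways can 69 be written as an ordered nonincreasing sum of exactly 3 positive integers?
p(69, 3 parts) = 397

Partitions of n into exactly k parts are in bijection with partitions of n − k into at most k parts (subtract 1 from each part). So p(69, exactly 3) = p(66, parts ≤ 3). Computing via the recurrence p(m, j) = p(m, j−1) + p(m−j, j) gives 397.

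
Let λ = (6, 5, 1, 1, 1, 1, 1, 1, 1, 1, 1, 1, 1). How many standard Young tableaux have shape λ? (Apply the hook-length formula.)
# SYT of shape (6, 5, 1, 1, 1, 1, 1, 1, 1, 1, 1, 1, 1) = 11316305

Hook-length formula: f^λ = n! / Π hook(c), product over all cells c of the Young diagram. For λ = (6, 5, 1, 1, 1, 1, 1, 1, 1, 1, 1, 1, 1), n = 22 boxes. Hook lengths by row (left-to-right, top-to-bottom): [18, 6, 5, 4, 3, 1]; [16, 4, 3, 2, 1]; [11]; [10]; [9]; [8]; [7]; [6]; [5]; [4]; [3]; [2]; [1]. Product of hooks = 99325771776000. So f^λ = 22! / 99325771776000 = 1124000727777607680000 / 99325771776000 = 11316305.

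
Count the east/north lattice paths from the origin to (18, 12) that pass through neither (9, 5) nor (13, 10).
Number of paths = 44862251

Inclusion–exclusion. Total paths: C(30, 18) = 86493225. Through P₁: C(14, 9)·C(16, 9) = 22902880. Through P₂: C(23, 13)·C(7, 5) = 24025386. Since P₁ is strictly southwest of P₂, a monotone path through both must visit P₁ then P₂; paths through both = C(14, 9)·C(9, 4)·C(7, 5) = 5297292. Avoid both = 86493225 − 22902880 − 24025386 + 5297292 = 44862251.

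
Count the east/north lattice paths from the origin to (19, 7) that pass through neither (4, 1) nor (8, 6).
Number of paths = 358004

Inclusion–exclusion. Total paths: C(26, 19) = 657800. Through P₁: C(5, 4)·C(21, 15) = 271320. Through P₂: C(14, 8)·C(12, 11) = 36036. Since P₁ is strictly southwest of P₂, a monotone path through both must visit P₁ then P₂; paths through both = C(5, 4)·C(9, 4)·C(12, 11) = 7560. Avoid both = 657800 − 271320 − 36036 + 7560 = 358004.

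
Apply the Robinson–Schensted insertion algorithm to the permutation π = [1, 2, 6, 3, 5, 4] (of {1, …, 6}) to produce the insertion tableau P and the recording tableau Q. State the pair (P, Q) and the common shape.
P = [1, 2, 3, 4] / [5] / [6];  Q = [1, 2, 3, 5] / [4] / [6];  common shape = (4, 1, 1)

Row-insert the values π_1, π_2, … into P one at a time, bumping the leftmost entry strictly greater than the inserted value down to the next row. The recording tableau Q records, in position (i, j), the step at which that cell was added to P.
  Insert 1 (step 1): P = [1];  Q = [1]
  Insert 2 (step 2): P = [1, 2];  Q = [1, 2]
  Insert 6 (step 3): P = [1, 2, 6];  Q = [1, 2, 3]
  Insert 3 (step 4): P = [1, 2, 3] / [6];  Q = [1, 2, 3] / [4]
  Insert 5 (step 5): P = [1, 2, 3, 5] / [6];  Q = [1, 2, 3, 5] / [4]
  Insert 4 (step 6): P = [1, 2, 3, 4] / [5] / [6];  Q = [1, 2, 3, 5] / [4] / [6]
Final shape: (4, 1, 1).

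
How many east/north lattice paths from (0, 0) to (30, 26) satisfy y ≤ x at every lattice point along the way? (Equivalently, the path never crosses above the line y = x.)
Number of paths = 1072007803888560

By the reflection principle (André's argument), the number of monotone paths to (30, 26) with n ≤ m that never go above y = x is C(56, 30) − C(56, 31) = 6646448384109072 − 5574440580220512 = 1072007803888560.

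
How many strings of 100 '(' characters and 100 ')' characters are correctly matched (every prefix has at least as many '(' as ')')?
C_100 = 896519947090131496687170070074100632420837521538745909320

These balanced parentheses are counted by the Catalan number C_n = (1/(n + 1)) · C(2n, n). For n = 100: C_100 = (1/101) · C(200, 100) = 90548514656103281165404177077484163874504589675413336841320/101 = 896519947090131496687170070074100632420837521538745909320.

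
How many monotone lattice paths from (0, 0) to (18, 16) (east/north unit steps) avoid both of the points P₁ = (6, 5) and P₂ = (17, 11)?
Number of paths = 1484762586

Inclusion–exclusion. Total paths: C(34, 18) = 2203961430. Through P₁: C(11, 6)·C(23, 12) = 624660036. Through P₂: C(28, 17)·C(6, 1) = 128845080. Since P₁ is strictly southwest of P₂, a monotone path through both must visit P₁ then P₂; paths through both = C(11, 6)·C(17, 11)·C(6, 1) = 34306272. Avoid both = 2203961430 − 624660036 − 128845080 + 34306272 = 1484762586.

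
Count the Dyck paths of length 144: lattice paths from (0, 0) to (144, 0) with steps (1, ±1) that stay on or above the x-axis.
C_72 = 20276890389709399862928998568254641025700

These Dyck paths are counted by the Catalan number C_n = (1/(n + 1)) · C(2n, n). For n = 72: C_72 = (1/73) · C(144, 72) = 1480212998448786189993816895482588794876100/73 = 20276890389709399862928998568254641025700.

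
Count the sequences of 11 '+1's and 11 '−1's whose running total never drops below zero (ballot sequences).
C_11 = 58786

These ballot sequences are counted by the Catalan number C_n = (1/(n + 1)) · C(2n, n). For n = 11: C_11 = (1/12) · C(22, 11) = 705432/12 = 58786.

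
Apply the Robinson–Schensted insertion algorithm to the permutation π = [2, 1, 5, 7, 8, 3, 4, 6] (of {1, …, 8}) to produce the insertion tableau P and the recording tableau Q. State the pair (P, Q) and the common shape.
P = [1, 3, 4, 6] / [2, 5, 7, 8];  Q = [1, 3, 4, 5] / [2, 6, 7, 8];  common shape = (4, 4)

Row-insert the values π_1, π_2, … into P one at a time, bumping the leftmost entry strictly greater than the inserted value down to the next row. The recording tableau Q records, in position (i, j), the step at which that cell was added to P.
  Insert 2 (step 1): P = [2];  Q = [1]
  Insert 1 (step 2): P = [1] / [2];  Q = [1] / [2]
  Insert 5 (step 3): P = [1, 5] / [2];  Q = [1, 3] / [2]
  Insert 7 (step 4): P = [1, 5, 7] / [2];  Q = [1, 3, 4] / [2]
  Insert 8 (step 5): P = [1, 5, 7, 8] / [2];  Q = [1, 3, 4, 5] / [2]
  Insert 3 (step 6): P = [1, 3, 7, 8] / [2, 5];  Q = [1, 3, 4, 5] / [2, 6]
  Insert 4 (step 7): P = [1, 3, 4, 8] / [2, 5, 7];  Q = [1, 3, 4, 5] / [2, 6, 7]
  Insert 6 (step 8): P = [1, 3, 4, 6] / [2, 5, 7, 8];  Q = [1, 3, 4, 5] / [2, 6, 7, 8]
Final shape: (4, 4).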